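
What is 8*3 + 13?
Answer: 37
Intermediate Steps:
8*3 + 13 = 24 + 13 = 37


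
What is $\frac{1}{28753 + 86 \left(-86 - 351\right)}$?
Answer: $- \frac{1}{8829} \approx -0.00011326$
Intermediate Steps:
$\frac{1}{28753 + 86 \left(-86 - 351\right)} = \frac{1}{28753 + 86 \left(-437\right)} = \frac{1}{28753 - 37582} = \frac{1}{-8829} = - \frac{1}{8829}$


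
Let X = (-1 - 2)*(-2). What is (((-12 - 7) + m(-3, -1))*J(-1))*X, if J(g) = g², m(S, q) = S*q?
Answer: -96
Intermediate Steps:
X = 6 (X = -3*(-2) = 6)
(((-12 - 7) + m(-3, -1))*J(-1))*X = (((-12 - 7) - 3*(-1))*(-1)²)*6 = ((-19 + 3)*1)*6 = -16*1*6 = -16*6 = -96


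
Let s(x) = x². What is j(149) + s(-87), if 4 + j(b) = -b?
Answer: 7416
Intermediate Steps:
j(b) = -4 - b
j(149) + s(-87) = (-4 - 1*149) + (-87)² = (-4 - 149) + 7569 = -153 + 7569 = 7416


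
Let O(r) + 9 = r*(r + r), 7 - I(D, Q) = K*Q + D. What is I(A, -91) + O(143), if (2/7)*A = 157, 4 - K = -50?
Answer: 90521/2 ≈ 45261.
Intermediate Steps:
K = 54 (K = 4 - 1*(-50) = 4 + 50 = 54)
A = 1099/2 (A = (7/2)*157 = 1099/2 ≈ 549.50)
I(D, Q) = 7 - D - 54*Q (I(D, Q) = 7 - (54*Q + D) = 7 - (D + 54*Q) = 7 + (-D - 54*Q) = 7 - D - 54*Q)
O(r) = -9 + 2*r² (O(r) = -9 + r*(r + r) = -9 + r*(2*r) = -9 + 2*r²)
I(A, -91) + O(143) = (7 - 1*1099/2 - 54*(-91)) + (-9 + 2*143²) = (7 - 1099/2 + 4914) + (-9 + 2*20449) = 8743/2 + (-9 + 40898) = 8743/2 + 40889 = 90521/2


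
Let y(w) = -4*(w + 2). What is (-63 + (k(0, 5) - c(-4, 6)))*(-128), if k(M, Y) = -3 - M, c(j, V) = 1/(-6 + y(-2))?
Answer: 25280/3 ≈ 8426.7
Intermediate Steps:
y(w) = -8 - 4*w (y(w) = -4*(2 + w) = -8 - 4*w)
c(j, V) = -1/6 (c(j, V) = 1/(-6 + (-8 - 4*(-2))) = 1/(-6 + (-8 + 8)) = 1/(-6 + 0) = 1/(-6) = -1/6)
(-63 + (k(0, 5) - c(-4, 6)))*(-128) = (-63 + ((-3 - 1*0) - 1*(-1/6)))*(-128) = (-63 + ((-3 + 0) + 1/6))*(-128) = (-63 + (-3 + 1/6))*(-128) = (-63 - 17/6)*(-128) = -395/6*(-128) = 25280/3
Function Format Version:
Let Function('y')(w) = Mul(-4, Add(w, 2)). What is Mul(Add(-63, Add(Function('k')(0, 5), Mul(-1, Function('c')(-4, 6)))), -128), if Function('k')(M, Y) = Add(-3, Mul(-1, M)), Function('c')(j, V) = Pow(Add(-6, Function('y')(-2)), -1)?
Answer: Rational(25280, 3) ≈ 8426.7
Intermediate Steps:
Function('y')(w) = Add(-8, Mul(-4, w)) (Function('y')(w) = Mul(-4, Add(2, w)) = Add(-8, Mul(-4, w)))
Function('c')(j, V) = Rational(-1, 6) (Function('c')(j, V) = Pow(Add(-6, Add(-8, Mul(-4, -2))), -1) = Pow(Add(-6, Add(-8, 8)), -1) = Pow(Add(-6, 0), -1) = Pow(-6, -1) = Rational(-1, 6))
Mul(Add(-63, Add(Function('k')(0, 5), Mul(-1, Function('c')(-4, 6)))), -128) = Mul(Add(-63, Add(Add(-3, Mul(-1, 0)), Mul(-1, Rational(-1, 6)))), -128) = Mul(Add(-63, Add(Add(-3, 0), Rational(1, 6))), -128) = Mul(Add(-63, Add(-3, Rational(1, 6))), -128) = Mul(Add(-63, Rational(-17, 6)), -128) = Mul(Rational(-395, 6), -128) = Rational(25280, 3)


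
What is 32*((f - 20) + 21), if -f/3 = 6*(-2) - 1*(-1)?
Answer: 1088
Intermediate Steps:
f = 33 (f = -3*(6*(-2) - 1*(-1)) = -3*(-12 + 1) = -3*(-11) = 33)
32*((f - 20) + 21) = 32*((33 - 20) + 21) = 32*(13 + 21) = 32*34 = 1088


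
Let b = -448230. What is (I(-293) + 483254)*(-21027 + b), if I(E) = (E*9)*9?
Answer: -215633445897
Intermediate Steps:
I(E) = 81*E (I(E) = (9*E)*9 = 81*E)
(I(-293) + 483254)*(-21027 + b) = (81*(-293) + 483254)*(-21027 - 448230) = (-23733 + 483254)*(-469257) = 459521*(-469257) = -215633445897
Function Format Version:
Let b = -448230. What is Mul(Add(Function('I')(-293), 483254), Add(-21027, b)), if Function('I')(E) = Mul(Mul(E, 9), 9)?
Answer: -215633445897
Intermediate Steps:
Function('I')(E) = Mul(81, E) (Function('I')(E) = Mul(Mul(9, E), 9) = Mul(81, E))
Mul(Add(Function('I')(-293), 483254), Add(-21027, b)) = Mul(Add(Mul(81, -293), 483254), Add(-21027, -448230)) = Mul(Add(-23733, 483254), -469257) = Mul(459521, -469257) = -215633445897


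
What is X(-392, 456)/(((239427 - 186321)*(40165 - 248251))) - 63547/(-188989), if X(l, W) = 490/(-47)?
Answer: 16502485857548927/49078450453706514 ≈ 0.33625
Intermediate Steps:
X(l, W) = -490/47 (X(l, W) = 490*(-1/47) = -490/47)
X(-392, 456)/(((239427 - 186321)*(40165 - 248251))) - 63547/(-188989) = -490*1/((40165 - 248251)*(239427 - 186321))/47 - 63547/(-188989) = -490/(47*(53106*(-208086))) - 63547*(-1/188989) = -490/47/(-11050615116) + 63547/188989 = -490/47*(-1/11050615116) + 63547/188989 = 245/259689455226 + 63547/188989 = 16502485857548927/49078450453706514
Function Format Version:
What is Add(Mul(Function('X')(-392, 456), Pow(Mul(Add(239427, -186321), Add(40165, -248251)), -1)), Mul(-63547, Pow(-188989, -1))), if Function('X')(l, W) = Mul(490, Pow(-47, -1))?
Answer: Rational(16502485857548927, 49078450453706514) ≈ 0.33625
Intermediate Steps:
Function('X')(l, W) = Rational(-490, 47) (Function('X')(l, W) = Mul(490, Rational(-1, 47)) = Rational(-490, 47))
Add(Mul(Function('X')(-392, 456), Pow(Mul(Add(239427, -186321), Add(40165, -248251)), -1)), Mul(-63547, Pow(-188989, -1))) = Add(Mul(Rational(-490, 47), Pow(Mul(Add(239427, -186321), Add(40165, -248251)), -1)), Mul(-63547, Pow(-188989, -1))) = Add(Mul(Rational(-490, 47), Pow(Mul(53106, -208086), -1)), Mul(-63547, Rational(-1, 188989))) = Add(Mul(Rational(-490, 47), Pow(-11050615116, -1)), Rational(63547, 188989)) = Add(Mul(Rational(-490, 47), Rational(-1, 11050615116)), Rational(63547, 188989)) = Add(Rational(245, 259689455226), Rational(63547, 188989)) = Rational(16502485857548927, 49078450453706514)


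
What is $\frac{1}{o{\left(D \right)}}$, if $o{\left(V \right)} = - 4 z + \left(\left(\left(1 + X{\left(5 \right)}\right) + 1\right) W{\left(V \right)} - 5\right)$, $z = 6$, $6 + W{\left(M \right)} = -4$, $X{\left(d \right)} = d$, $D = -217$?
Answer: $- \frac{1}{99} \approx -0.010101$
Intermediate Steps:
$W{\left(M \right)} = -10$ ($W{\left(M \right)} = -6 - 4 = -10$)
$o{\left(V \right)} = -99$ ($o{\left(V \right)} = \left(-4\right) 6 + \left(\left(\left(1 + 5\right) + 1\right) \left(-10\right) - 5\right) = -24 + \left(\left(6 + 1\right) \left(-10\right) - 5\right) = -24 + \left(7 \left(-10\right) - 5\right) = -24 - 75 = -99$)
$\frac{1}{o{\left(D \right)}} = \frac{1}{-99} = - \frac{1}{99}$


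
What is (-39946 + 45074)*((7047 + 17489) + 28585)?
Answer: 272404488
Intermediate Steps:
(-39946 + 45074)*((7047 + 17489) + 28585) = 5128*(24536 + 28585) = 5128*53121 = 272404488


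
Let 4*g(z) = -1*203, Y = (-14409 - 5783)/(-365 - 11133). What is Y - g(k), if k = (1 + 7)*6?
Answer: 1207431/22996 ≈ 52.506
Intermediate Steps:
k = 48 (k = 8*6 = 48)
Y = 10096/5749 (Y = -20192/(-11498) = -20192*(-1/11498) = 10096/5749 ≈ 1.7561)
g(z) = -203/4 (g(z) = (-1*203)/4 = (¼)*(-203) = -203/4)
Y - g(k) = 10096/5749 - 1*(-203/4) = 10096/5749 + 203/4 = 1207431/22996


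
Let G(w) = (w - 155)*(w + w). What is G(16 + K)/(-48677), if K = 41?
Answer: 11172/48677 ≈ 0.22951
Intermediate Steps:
G(w) = 2*w*(-155 + w) (G(w) = (-155 + w)*(2*w) = 2*w*(-155 + w))
G(16 + K)/(-48677) = (2*(16 + 41)*(-155 + (16 + 41)))/(-48677) = (2*57*(-155 + 57))*(-1/48677) = (2*57*(-98))*(-1/48677) = -11172*(-1/48677) = 11172/48677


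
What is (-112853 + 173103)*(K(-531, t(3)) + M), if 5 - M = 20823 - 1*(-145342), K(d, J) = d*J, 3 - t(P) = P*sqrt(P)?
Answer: -10107118250 + 95978250*sqrt(3) ≈ -9.9409e+9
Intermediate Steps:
t(P) = 3 - P**(3/2) (t(P) = 3 - P*sqrt(P) = 3 - P**(3/2))
K(d, J) = J*d
M = -166160 (M = 5 - (20823 - 1*(-145342)) = 5 - (20823 + 145342) = 5 - 1*166165 = 5 - 166165 = -166160)
(-112853 + 173103)*(K(-531, t(3)) + M) = (-112853 + 173103)*((3 - 3**(3/2))*(-531) - 166160) = 60250*((3 - 3*sqrt(3))*(-531) - 166160) = 60250*((-1593 + 1593*sqrt(3)) - 166160) = 60250*(-167753 + 1593*sqrt(3)) = -10107118250 + 95978250*sqrt(3)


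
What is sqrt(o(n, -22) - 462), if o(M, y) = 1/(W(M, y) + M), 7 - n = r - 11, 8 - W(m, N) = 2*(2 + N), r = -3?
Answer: I*sqrt(2199513)/69 ≈ 21.494*I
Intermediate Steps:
W(m, N) = 4 - 2*N (W(m, N) = 8 - 2*(2 + N) = 8 - (4 + 2*N) = 8 + (-4 - 2*N) = 4 - 2*N)
n = 21 (n = 7 - (-3 - 11) = 7 - 1*(-14) = 7 + 14 = 21)
o(M, y) = 1/(4 + M - 2*y) (o(M, y) = 1/((4 - 2*y) + M) = 1/(4 + M - 2*y))
sqrt(o(n, -22) - 462) = sqrt(1/(4 + 21 - 2*(-22)) - 462) = sqrt(1/(4 + 21 + 44) - 462) = sqrt(1/69 - 462) = sqrt(-31877/69) = I*sqrt(2199513)/69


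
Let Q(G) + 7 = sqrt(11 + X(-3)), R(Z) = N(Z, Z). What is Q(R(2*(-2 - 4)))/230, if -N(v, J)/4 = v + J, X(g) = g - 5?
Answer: -7/230 + sqrt(3)/230 ≈ -0.022904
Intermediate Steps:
X(g) = -5 + g
N(v, J) = -4*J - 4*v (N(v, J) = -4*(v + J) = -4*(J + v) = -4*J - 4*v)
R(Z) = -8*Z (R(Z) = -4*Z - 4*Z = -8*Z)
Q(G) = -7 + sqrt(3) (Q(G) = -7 + sqrt(11 + (-5 - 3)) = -7 + sqrt(11 - 8) = -7 + sqrt(3))
Q(R(2*(-2 - 4)))/230 = (-7 + sqrt(3))/230 = (-7 + sqrt(3))*(1/230) = -7/230 + sqrt(3)/230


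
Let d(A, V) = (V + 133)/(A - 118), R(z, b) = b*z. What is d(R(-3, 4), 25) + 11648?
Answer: 757041/65 ≈ 11647.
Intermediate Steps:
d(A, V) = (133 + V)/(-118 + A)
d(R(-3, 4), 25) + 11648 = (133 + 25)/(-118 + 4*(-3)) + 11648 = 158/(-118 - 12) + 11648 = 158/(-130) + 11648 = -1/130*158 + 11648 = -79/65 + 11648 = 757041/65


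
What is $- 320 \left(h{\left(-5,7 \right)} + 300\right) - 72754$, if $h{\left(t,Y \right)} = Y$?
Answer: $-170994$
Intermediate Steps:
$- 320 \left(h{\left(-5,7 \right)} + 300\right) - 72754 = - 320 \left(7 + 300\right) - 72754 = \left(-320\right) 307 - 72754 = -98240 - 72754 = -170994$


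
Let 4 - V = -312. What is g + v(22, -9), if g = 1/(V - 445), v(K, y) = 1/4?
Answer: 125/516 ≈ 0.24225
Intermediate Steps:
V = 316 (V = 4 - 1*(-312) = 4 + 312 = 316)
v(K, y) = ¼
g = -1/129 (g = 1/(316 - 445) = 1/(-129) = -1/129 ≈ -0.0077519)
g + v(22, -9) = -1/129 + ¼ = 125/516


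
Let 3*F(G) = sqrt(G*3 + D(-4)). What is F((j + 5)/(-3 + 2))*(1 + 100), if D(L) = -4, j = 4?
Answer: 101*I*sqrt(31)/3 ≈ 187.45*I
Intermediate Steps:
F(G) = sqrt(-4 + 3*G)/3 (F(G) = sqrt(G*3 - 4)/3 = sqrt(3*G - 4)/3 = sqrt(-4 + 3*G)/3)
F((j + 5)/(-3 + 2))*(1 + 100) = (sqrt(-4 + 3*((4 + 5)/(-3 + 2)))/3)*(1 + 100) = (sqrt(-4 + 3*(9/(-1)))/3)*101 = (sqrt(-4 + 3*(9*(-1)))/3)*101 = (sqrt(-4 + 3*(-9))/3)*101 = (sqrt(-4 - 27)/3)*101 = (sqrt(-31)/3)*101 = ((I*sqrt(31))/3)*101 = (I*sqrt(31)/3)*101 = 101*I*sqrt(31)/3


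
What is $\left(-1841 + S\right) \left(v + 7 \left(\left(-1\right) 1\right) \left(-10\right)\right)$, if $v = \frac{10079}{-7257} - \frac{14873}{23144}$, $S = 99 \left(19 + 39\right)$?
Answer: $\frac{44532719128523}{167956008} \approx 2.6515 \cdot 10^{5}$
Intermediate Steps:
$S = 5742$ ($S = 99 \cdot 58 = 5742$)
$v = - \frac{341201737}{167956008}$ ($v = 10079 \left(- \frac{1}{7257}\right) - \frac{14873}{23144} = - \frac{10079}{7257} - \frac{14873}{23144} = - \frac{341201737}{167956008} \approx -2.0315$)
$\left(-1841 + S\right) \left(v + 7 \left(\left(-1\right) 1\right) \left(-10\right)\right) = \left(-1841 + 5742\right) \left(- \frac{341201737}{167956008} + 7 \left(\left(-1\right) 1\right) \left(-10\right)\right) = 3901 \left(- \frac{341201737}{167956008} + 7 \left(-1\right) \left(-10\right)\right) = 3901 \left(- \frac{341201737}{167956008} - -70\right) = 3901 \left(- \frac{341201737}{167956008} + 70\right) = 3901 \cdot \frac{11415718823}{167956008} = \frac{44532719128523}{167956008}$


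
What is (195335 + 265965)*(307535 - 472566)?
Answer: -76128800300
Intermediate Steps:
(195335 + 265965)*(307535 - 472566) = 461300*(-165031) = -76128800300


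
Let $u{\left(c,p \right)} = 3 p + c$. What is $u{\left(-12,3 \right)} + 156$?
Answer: $153$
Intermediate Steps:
$u{\left(c,p \right)} = c + 3 p$
$u{\left(-12,3 \right)} + 156 = \left(-12 + 3 \cdot 3\right) + 156 = \left(-12 + 9\right) + 156 = -3 + 156 = 153$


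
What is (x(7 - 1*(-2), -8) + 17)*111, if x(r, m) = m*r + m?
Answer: -6993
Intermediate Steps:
x(r, m) = m + m*r
(x(7 - 1*(-2), -8) + 17)*111 = (-8*(1 + (7 - 1*(-2))) + 17)*111 = (-8*(1 + (7 + 2)) + 17)*111 = (-8*(1 + 9) + 17)*111 = (-8*10 + 17)*111 = (-80 + 17)*111 = -63*111 = -6993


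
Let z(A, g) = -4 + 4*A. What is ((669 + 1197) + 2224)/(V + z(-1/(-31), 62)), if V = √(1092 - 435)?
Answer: 5071600/205659 + 3930490*√73/205659 ≈ 187.95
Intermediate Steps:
V = 3*√73 (V = √657 = 3*√73 ≈ 25.632)
((669 + 1197) + 2224)/(V + z(-1/(-31), 62)) = ((669 + 1197) + 2224)/(3*√73 + (-4 + 4*(-1/(-31)))) = (1866 + 2224)/(3*√73 + (-4 + 4*(-1*(-1/31)))) = 4090/(3*√73 + (-4 + 4*(1/31))) = 4090/(3*√73 + (-4 + 4/31)) = 4090/(3*√73 - 120/31) = 4090/(-120/31 + 3*√73)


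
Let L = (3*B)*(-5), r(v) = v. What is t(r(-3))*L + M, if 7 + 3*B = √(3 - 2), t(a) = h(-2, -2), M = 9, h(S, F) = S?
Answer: -51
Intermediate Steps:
t(a) = -2
B = -2 (B = -7/3 + √(3 - 2)/3 = -7/3 + √1/3 = -7/3 + (⅓)*1 = -7/3 + ⅓ = -2)
L = 30 (L = (3*(-2))*(-5) = -6*(-5) = 30)
t(r(-3))*L + M = -2*30 + 9 = -60 + 9 = -51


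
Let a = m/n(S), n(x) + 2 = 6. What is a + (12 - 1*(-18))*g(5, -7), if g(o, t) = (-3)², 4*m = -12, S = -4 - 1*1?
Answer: 1077/4 ≈ 269.25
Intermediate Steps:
S = -5 (S = -4 - 1 = -5)
n(x) = 4 (n(x) = -2 + 6 = 4)
m = -3 (m = (¼)*(-12) = -3)
g(o, t) = 9
a = -¾ (a = -3/4 = -3*¼ = -¾ ≈ -0.75000)
a + (12 - 1*(-18))*g(5, -7) = -¾ + (12 - 1*(-18))*9 = -¾ + (12 + 18)*9 = -¾ + 30*9 = -¾ + 270 = 1077/4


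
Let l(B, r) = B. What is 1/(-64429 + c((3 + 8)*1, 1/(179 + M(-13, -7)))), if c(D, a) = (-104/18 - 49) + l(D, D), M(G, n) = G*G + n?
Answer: -9/580255 ≈ -1.5510e-5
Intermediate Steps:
M(G, n) = n + G**2 (M(G, n) = G**2 + n = n + G**2)
c(D, a) = -493/9 + D (c(D, a) = (-104/18 - 49) + D = (-104*1/18 - 49) + D = (-52/9 - 49) + D = -493/9 + D)
1/(-64429 + c((3 + 8)*1, 1/(179 + M(-13, -7)))) = 1/(-64429 + (-493/9 + (3 + 8)*1)) = 1/(-64429 + (-493/9 + 11*1)) = 1/(-64429 + (-493/9 + 11)) = 1/(-64429 - 394/9) = 1/(-580255/9) = -9/580255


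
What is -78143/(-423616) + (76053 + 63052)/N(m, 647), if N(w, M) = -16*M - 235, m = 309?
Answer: -58099803739/4484822592 ≈ -12.955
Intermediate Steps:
N(w, M) = -235 - 16*M
-78143/(-423616) + (76053 + 63052)/N(m, 647) = -78143/(-423616) + (76053 + 63052)/(-235 - 16*647) = -78143*(-1/423616) + 139105/(-235 - 10352) = 78143/423616 + 139105/(-10587) = 78143/423616 + 139105*(-1/10587) = 78143/423616 - 139105/10587 = -58099803739/4484822592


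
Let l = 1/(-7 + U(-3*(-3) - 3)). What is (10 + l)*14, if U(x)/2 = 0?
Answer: 138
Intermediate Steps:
U(x) = 0 (U(x) = 2*0 = 0)
l = -⅐ (l = 1/(-7 + 0) = 1/(-7) = -⅐ ≈ -0.14286)
(10 + l)*14 = (10 - ⅐)*14 = (69/7)*14 = 138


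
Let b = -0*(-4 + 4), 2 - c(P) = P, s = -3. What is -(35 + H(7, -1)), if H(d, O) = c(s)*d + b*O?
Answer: -70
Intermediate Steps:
c(P) = 2 - P
b = 0 (b = -0*0 = -5*0 = 0)
H(d, O) = 5*d (H(d, O) = (2 - 1*(-3))*d + 0*O = (2 + 3)*d + 0 = 5*d + 0 = 5*d)
-(35 + H(7, -1)) = -(35 + 5*7) = -(35 + 35) = -1*70 = -70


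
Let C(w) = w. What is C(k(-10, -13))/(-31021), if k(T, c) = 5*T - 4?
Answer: 54/31021 ≈ 0.0017408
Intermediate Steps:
k(T, c) = -4 + 5*T
C(k(-10, -13))/(-31021) = (-4 + 5*(-10))/(-31021) = (-4 - 50)*(-1/31021) = -54*(-1/31021) = 54/31021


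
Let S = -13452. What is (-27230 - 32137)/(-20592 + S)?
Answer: 19789/11348 ≈ 1.7438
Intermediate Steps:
(-27230 - 32137)/(-20592 + S) = (-27230 - 32137)/(-20592 - 13452) = -59367/(-34044) = -59367*(-1/34044) = 19789/11348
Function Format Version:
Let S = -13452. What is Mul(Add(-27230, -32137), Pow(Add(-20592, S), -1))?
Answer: Rational(19789, 11348) ≈ 1.7438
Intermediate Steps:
Mul(Add(-27230, -32137), Pow(Add(-20592, S), -1)) = Mul(Add(-27230, -32137), Pow(Add(-20592, -13452), -1)) = Mul(-59367, Pow(-34044, -1)) = Mul(-59367, Rational(-1, 34044)) = Rational(19789, 11348)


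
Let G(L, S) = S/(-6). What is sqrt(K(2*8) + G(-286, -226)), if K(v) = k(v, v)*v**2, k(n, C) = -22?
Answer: I*sqrt(50349)/3 ≈ 74.795*I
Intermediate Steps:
G(L, S) = -S/6 (G(L, S) = S*(-1/6) = -S/6)
K(v) = -22*v**2
sqrt(K(2*8) + G(-286, -226)) = sqrt(-22*(2*8)**2 - 1/6*(-226)) = sqrt(-22*16**2 + 113/3) = sqrt(-22*256 + 113/3) = sqrt(-5632 + 113/3) = sqrt(-16783/3) = I*sqrt(50349)/3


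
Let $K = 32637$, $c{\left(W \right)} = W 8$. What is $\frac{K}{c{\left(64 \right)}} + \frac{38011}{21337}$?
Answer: $\frac{715837301}{10924544} \approx 65.526$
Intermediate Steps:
$c{\left(W \right)} = 8 W$
$\frac{K}{c{\left(64 \right)}} + \frac{38011}{21337} = \frac{32637}{8 \cdot 64} + \frac{38011}{21337} = \frac{32637}{512} + 38011 \cdot \frac{1}{21337} = 32637 \cdot \frac{1}{512} + \frac{38011}{21337} = \frac{32637}{512} + \frac{38011}{21337} = \frac{715837301}{10924544}$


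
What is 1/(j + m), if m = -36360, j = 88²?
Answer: -1/28616 ≈ -3.4945e-5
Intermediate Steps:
j = 7744
1/(j + m) = 1/(7744 - 36360) = 1/(-28616) = -1/28616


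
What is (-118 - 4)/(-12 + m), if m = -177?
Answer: 122/189 ≈ 0.64550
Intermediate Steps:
(-118 - 4)/(-12 + m) = (-118 - 4)/(-12 - 177) = -122/(-189) = -122*(-1/189) = 122/189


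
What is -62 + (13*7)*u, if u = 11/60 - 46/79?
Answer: -465961/4740 ≈ -98.304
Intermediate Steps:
u = -1891/4740 (u = 11*(1/60) - 46*1/79 = 11/60 - 46/79 = -1891/4740 ≈ -0.39895)
-62 + (13*7)*u = -62 + (13*7)*(-1891/4740) = -62 + 91*(-1891/4740) = -62 - 172081/4740 = -465961/4740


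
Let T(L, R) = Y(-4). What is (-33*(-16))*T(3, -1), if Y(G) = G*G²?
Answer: -33792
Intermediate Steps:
Y(G) = G³
T(L, R) = -64 (T(L, R) = (-4)³ = -64)
(-33*(-16))*T(3, -1) = -33*(-16)*(-64) = 528*(-64) = -33792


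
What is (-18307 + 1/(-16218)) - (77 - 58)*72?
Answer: -319089151/16218 ≈ -19675.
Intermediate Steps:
(-18307 + 1/(-16218)) - (77 - 58)*72 = (-18307 - 1/16218) - 19*72 = -296902927/16218 - 1*1368 = -296902927/16218 - 1368 = -319089151/16218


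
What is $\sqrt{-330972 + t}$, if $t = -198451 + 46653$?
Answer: $i \sqrt{482770} \approx 694.82 i$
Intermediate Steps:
$t = -151798$
$\sqrt{-330972 + t} = \sqrt{-330972 - 151798} = \sqrt{-482770} = i \sqrt{482770}$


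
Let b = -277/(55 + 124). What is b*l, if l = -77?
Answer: 21329/179 ≈ 119.16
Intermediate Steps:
b = -277/179 ≈ -1.5475
b*l = -277/179*(-77) = 21329/179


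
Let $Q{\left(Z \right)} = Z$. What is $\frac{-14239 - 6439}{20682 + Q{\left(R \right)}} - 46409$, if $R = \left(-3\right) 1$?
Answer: $- \frac{959712389}{20679} \approx -46410.0$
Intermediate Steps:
$R = -3$
$\frac{-14239 - 6439}{20682 + Q{\left(R \right)}} - 46409 = \frac{-14239 - 6439}{20682 - 3} - 46409 = - \frac{20678}{20679} - 46409 = - \frac{959712389}{20679}$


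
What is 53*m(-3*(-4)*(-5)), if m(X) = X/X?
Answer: 53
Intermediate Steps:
m(X) = 1
53*m(-3*(-4)*(-5)) = 53*1 = 53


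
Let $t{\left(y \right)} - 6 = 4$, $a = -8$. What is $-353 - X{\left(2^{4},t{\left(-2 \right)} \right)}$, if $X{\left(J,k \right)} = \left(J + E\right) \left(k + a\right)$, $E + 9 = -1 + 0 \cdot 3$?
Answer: $-365$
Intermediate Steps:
$E = -10$ ($E = -9 + \left(-1 + 0 \cdot 3\right) = -9 + \left(-1 + 0\right) = -9 - 1 = -10$)
$t{\left(y \right)} = 10$ ($t{\left(y \right)} = 6 + 4 = 10$)
$X{\left(J,k \right)} = \left(-10 + J\right) \left(-8 + k\right)$ ($X{\left(J,k \right)} = \left(J - 10\right) \left(k - 8\right) = \left(-10 + J\right) \left(-8 + k\right)$)
$-353 - X{\left(2^{4},t{\left(-2 \right)} \right)} = -353 - \left(80 - 100 - 8 \cdot 2^{4} + 2^{4} \cdot 10\right) = -353 - \left(80 - 100 - 128 + 16 \cdot 10\right) = -353 - \left(80 - 100 - 128 + 160\right) = -353 - 12 = -365$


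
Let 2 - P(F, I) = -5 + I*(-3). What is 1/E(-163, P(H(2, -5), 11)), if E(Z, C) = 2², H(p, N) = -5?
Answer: ¼ ≈ 0.25000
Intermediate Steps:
P(F, I) = 7 + 3*I (P(F, I) = 2 - (-5 + I*(-3)) = 2 - (-5 - 3*I) = 2 + (5 + 3*I) = 7 + 3*I)
E(Z, C) = 4
1/E(-163, P(H(2, -5), 11)) = 1/4 = ¼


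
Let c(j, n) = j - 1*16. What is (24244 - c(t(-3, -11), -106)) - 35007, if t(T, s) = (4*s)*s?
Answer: -11231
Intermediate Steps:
t(T, s) = 4*s**2
c(j, n) = -16 + j (c(j, n) = j - 16 = -16 + j)
(24244 - c(t(-3, -11), -106)) - 35007 = (24244 - (-16 + 4*(-11)**2)) - 35007 = (24244 - (-16 + 4*121)) - 35007 = (24244 - (-16 + 484)) - 35007 = (24244 - 1*468) - 35007 = (24244 - 468) - 35007 = 23776 - 35007 = -11231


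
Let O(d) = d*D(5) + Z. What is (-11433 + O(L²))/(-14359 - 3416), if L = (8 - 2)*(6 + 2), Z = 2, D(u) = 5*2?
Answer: -11609/17775 ≈ -0.65311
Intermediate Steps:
D(u) = 10
L = 48 (L = 6*8 = 48)
O(d) = 2 + 10*d (O(d) = d*10 + 2 = 10*d + 2 = 2 + 10*d)
(-11433 + O(L²))/(-14359 - 3416) = (-11433 + (2 + 10*48²))/(-14359 - 3416) = (-11433 + (2 + 10*2304))/(-17775) = (-11433 + (2 + 23040))*(-1/17775) = (-11433 + 23042)*(-1/17775) = 11609*(-1/17775) = -11609/17775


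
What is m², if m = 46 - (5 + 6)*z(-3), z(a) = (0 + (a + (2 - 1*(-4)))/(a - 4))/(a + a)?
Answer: 400689/196 ≈ 2044.3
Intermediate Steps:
z(a) = (6 + a)/(2*a*(-4 + a)) (z(a) = (0 + (a + (2 + 4))/(-4 + a))/((2*a)) = (0 + (a + 6)/(-4 + a))*(1/(2*a)) = (0 + (6 + a)/(-4 + a))*(1/(2*a)) = ((6 + a)/(-4 + a))*(1/(2*a)) = (6 + a)/(2*a*(-4 + a)))
m = 633/14 (m = 46 - (5 + 6)*(½)*(6 - 3)/(-3*(-4 - 3)) = 46 - 11*(½)*(-⅓)*3/(-7) = 46 - 11*(½)*(-⅓)*(-⅐)*3 = 46 - 11/14 = 633/14 ≈ 45.214)
m² = (633/14)² = 400689/196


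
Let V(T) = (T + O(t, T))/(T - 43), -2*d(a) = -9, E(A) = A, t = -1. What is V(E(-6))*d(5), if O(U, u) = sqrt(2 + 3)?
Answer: 27/49 - 9*sqrt(5)/98 ≈ 0.34567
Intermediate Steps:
d(a) = 9/2 (d(a) = -1/2*(-9) = 9/2)
O(U, u) = sqrt(5)
V(T) = (T + sqrt(5))/(-43 + T) (V(T) = (T + sqrt(5))/(T - 43) = (T + sqrt(5))/(-43 + T))
V(E(-6))*d(5) = ((-6 + sqrt(5))/(-43 - 6))*(9/2) = ((-6 + sqrt(5))/(-49))*(9/2) = -(-6 + sqrt(5))/49*(9/2) = (6/49 - sqrt(5)/49)*(9/2) = 27/49 - 9*sqrt(5)/98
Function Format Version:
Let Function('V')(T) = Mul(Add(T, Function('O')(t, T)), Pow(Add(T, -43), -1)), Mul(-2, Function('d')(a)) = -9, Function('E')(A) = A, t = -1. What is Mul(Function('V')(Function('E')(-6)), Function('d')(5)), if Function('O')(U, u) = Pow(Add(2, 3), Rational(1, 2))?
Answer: Add(Rational(27, 49), Mul(Rational(-9, 98), Pow(5, Rational(1, 2)))) ≈ 0.34567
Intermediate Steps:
Function('d')(a) = Rational(9, 2) (Function('d')(a) = Mul(Rational(-1, 2), -9) = Rational(9, 2))
Function('O')(U, u) = Pow(5, Rational(1, 2))
Function('V')(T) = Mul(Pow(Add(-43, T), -1), Add(T, Pow(5, Rational(1, 2)))) (Function('V')(T) = Mul(Add(T, Pow(5, Rational(1, 2))), Pow(Add(T, -43), -1)) = Mul(Add(T, Pow(5, Rational(1, 2))), Pow(Add(-43, T), -1)) = Mul(Pow(Add(-43, T), -1), Add(T, Pow(5, Rational(1, 2)))))
Mul(Function('V')(Function('E')(-6)), Function('d')(5)) = Mul(Mul(Pow(Add(-43, -6), -1), Add(-6, Pow(5, Rational(1, 2)))), Rational(9, 2)) = Mul(Mul(Pow(-49, -1), Add(-6, Pow(5, Rational(1, 2)))), Rational(9, 2)) = Mul(Mul(Rational(-1, 49), Add(-6, Pow(5, Rational(1, 2)))), Rational(9, 2)) = Mul(Add(Rational(6, 49), Mul(Rational(-1, 49), Pow(5, Rational(1, 2)))), Rational(9, 2)) = Add(Rational(27, 49), Mul(Rational(-9, 98), Pow(5, Rational(1, 2))))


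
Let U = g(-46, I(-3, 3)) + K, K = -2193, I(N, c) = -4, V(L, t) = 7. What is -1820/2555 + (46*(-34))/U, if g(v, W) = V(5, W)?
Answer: 250/79789 ≈ 0.0031333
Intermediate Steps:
g(v, W) = 7
U = -2186 (U = 7 - 2193 = -2186)
-1820/2555 + (46*(-34))/U = -1820/2555 + (46*(-34))/(-2186) = -1820*1/2555 - 1564*(-1/2186) = -52/73 + 782/1093 = 250/79789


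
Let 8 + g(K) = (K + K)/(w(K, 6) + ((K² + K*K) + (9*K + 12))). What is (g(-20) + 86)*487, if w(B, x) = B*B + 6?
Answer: 19704994/519 ≈ 37967.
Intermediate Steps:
w(B, x) = 6 + B² (w(B, x) = B² + 6 = 6 + B²)
g(K) = -8 + 2*K/(18 + 3*K² + 9*K) (g(K) = -8 + (K + K)/((6 + K²) + ((K² + K*K) + (9*K + 12))) = -8 + (2*K)/((6 + K²) + ((K² + K²) + (12 + 9*K))) = -8 + (2*K)/((6 + K²) + (2*K² + (12 + 9*K))) = -8 + (2*K)/((6 + K²) + (12 + 2*K² + 9*K)) = -8 + (2*K)/(18 + 3*K² + 9*K) = -8 + 2*K/(18 + 3*K² + 9*K))
(g(-20) + 86)*487 = (2*(-72 - 35*(-20) - 12*(-20)²)/(3*(6 + (-20)² + 3*(-20))) + 86)*487 = (2*(-72 + 700 - 12*400)/(3*(6 + 400 - 60)) + 86)*487 = ((⅔)*(-72 + 700 - 4800)/346 + 86)*487 = ((⅔)*(1/346)*(-4172) + 86)*487 = (-4172/519 + 86)*487 = (40462/519)*487 = 19704994/519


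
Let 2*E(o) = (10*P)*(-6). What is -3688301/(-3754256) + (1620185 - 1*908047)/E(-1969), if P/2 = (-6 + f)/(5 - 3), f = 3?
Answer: 1336940153209/168941520 ≈ 7913.6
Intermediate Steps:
P = -3 (P = 2*((-6 + 3)/(5 - 3)) = 2*(-3/2) = -3)
E(o) = 90 (E(o) = ((10*(-3))*(-6))/2 = (-30*(-6))/2 = (½)*180 = 90)
-3688301/(-3754256) + (1620185 - 1*908047)/E(-1969) = -3688301/(-3754256) + (1620185 - 1*908047)/90 = -3688301*(-1/3754256) + (1620185 - 908047)*(1/90) = 3688301/3754256 + 712138*(1/90) = 3688301/3754256 + 356069/45 = 1336940153209/168941520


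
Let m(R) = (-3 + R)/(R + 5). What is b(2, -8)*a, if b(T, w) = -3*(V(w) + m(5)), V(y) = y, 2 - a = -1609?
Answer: 188487/5 ≈ 37697.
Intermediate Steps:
a = 1611 (a = 2 - 1*(-1609) = 2 + 1609 = 1611)
m(R) = (-3 + R)/(5 + R)
b(T, w) = -⅗ - 3*w (b(T, w) = -3*(w + (-3 + 5)/(5 + 5)) = -3*(w + 2/10) = -3*(w + (⅒)*2) = -3*(w + ⅕) = -3*(⅕ + w) = -⅗ - 3*w)
b(2, -8)*a = (-⅗ - 3*(-8))*1611 = (-⅗ + 24)*1611 = (117/5)*1611 = 188487/5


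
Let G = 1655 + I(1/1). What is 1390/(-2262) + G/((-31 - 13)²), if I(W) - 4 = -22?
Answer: 505927/2189616 ≈ 0.23106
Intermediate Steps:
I(W) = -18 (I(W) = 4 - 22 = -18)
G = 1637 (G = 1655 - 18 = 1637)
1390/(-2262) + G/((-31 - 13)²) = 1390/(-2262) + 1637/((-31 - 13)²) = 1390*(-1/2262) + 1637/((-44)²) = -695/1131 + 1637/1936 = 505927/2189616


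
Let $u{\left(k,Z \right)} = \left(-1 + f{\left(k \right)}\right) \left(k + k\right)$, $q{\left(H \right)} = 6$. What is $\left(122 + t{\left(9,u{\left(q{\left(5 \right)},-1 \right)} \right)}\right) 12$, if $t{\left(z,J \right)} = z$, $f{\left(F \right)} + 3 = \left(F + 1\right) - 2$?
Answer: $1572$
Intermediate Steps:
$f{\left(F \right)} = -4 + F$ ($f{\left(F \right)} = -3 + \left(\left(F + 1\right) - 2\right) = -3 + \left(\left(1 + F\right) - 2\right) = -3 + \left(-1 + F\right) = -4 + F$)
$u{\left(k,Z \right)} = 2 k \left(-5 + k\right)$ ($u{\left(k,Z \right)} = \left(-1 + \left(-4 + k\right)\right) \left(k + k\right) = \left(-5 + k\right) 2 k = 2 k \left(-5 + k\right)$)
$\left(122 + t{\left(9,u{\left(q{\left(5 \right)},-1 \right)} \right)}\right) 12 = \left(122 + 9\right) 12 = 131 \cdot 12 = 1572$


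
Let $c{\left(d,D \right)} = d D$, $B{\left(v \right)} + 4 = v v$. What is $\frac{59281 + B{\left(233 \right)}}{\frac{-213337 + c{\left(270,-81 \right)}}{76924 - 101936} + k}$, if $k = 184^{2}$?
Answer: $\frac{2840512792}{847041479} \approx 3.3535$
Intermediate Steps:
$B{\left(v \right)} = -4 + v^{2}$ ($B{\left(v \right)} = -4 + v v = -4 + v^{2}$)
$c{\left(d,D \right)} = D d$
$k = 33856$
$\frac{59281 + B{\left(233 \right)}}{\frac{-213337 + c{\left(270,-81 \right)}}{76924 - 101936} + k} = \frac{59281 - \left(4 - 233^{2}\right)}{\frac{-213337 - 21870}{76924 - 101936} + 33856} = \frac{59281 + \left(-4 + 54289\right)}{\frac{-213337 - 21870}{-25012} + 33856} = \frac{59281 + 54285}{\left(-235207\right) \left(- \frac{1}{25012}\right) + 33856} = \frac{113566}{\frac{235207}{25012} + 33856} = \frac{113566}{\frac{847041479}{25012}} = 113566 \cdot \frac{25012}{847041479} = \frac{2840512792}{847041479}$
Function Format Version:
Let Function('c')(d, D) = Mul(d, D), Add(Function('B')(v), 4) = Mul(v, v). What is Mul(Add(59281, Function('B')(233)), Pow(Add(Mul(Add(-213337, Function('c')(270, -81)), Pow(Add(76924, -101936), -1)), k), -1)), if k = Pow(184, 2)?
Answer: Rational(2840512792, 847041479) ≈ 3.3535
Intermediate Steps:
Function('B')(v) = Add(-4, Pow(v, 2)) (Function('B')(v) = Add(-4, Mul(v, v)) = Add(-4, Pow(v, 2)))
Function('c')(d, D) = Mul(D, d)
k = 33856
Mul(Add(59281, Function('B')(233)), Pow(Add(Mul(Add(-213337, Function('c')(270, -81)), Pow(Add(76924, -101936), -1)), k), -1)) = Mul(Add(59281, Add(-4, Pow(233, 2))), Pow(Add(Mul(Add(-213337, Mul(-81, 270)), Pow(Add(76924, -101936), -1)), 33856), -1)) = Mul(Add(59281, Add(-4, 54289)), Pow(Add(Mul(Add(-213337, -21870), Pow(-25012, -1)), 33856), -1)) = Mul(Add(59281, 54285), Pow(Add(Mul(-235207, Rational(-1, 25012)), 33856), -1)) = Mul(113566, Pow(Add(Rational(235207, 25012), 33856), -1)) = Mul(113566, Pow(Rational(847041479, 25012), -1)) = Mul(113566, Rational(25012, 847041479)) = Rational(2840512792, 847041479)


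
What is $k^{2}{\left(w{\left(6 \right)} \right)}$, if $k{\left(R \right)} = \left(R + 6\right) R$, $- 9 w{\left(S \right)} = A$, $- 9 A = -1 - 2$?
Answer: $\frac{25921}{531441} \approx 0.048775$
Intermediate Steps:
$A = \frac{1}{3}$ ($A = - \frac{-1 - 2}{9} = \left(- \frac{1}{9}\right) \left(-3\right) = \frac{1}{3} \approx 0.33333$)
$w{\left(S \right)} = - \frac{1}{27}$ ($w{\left(S \right)} = \left(- \frac{1}{9}\right) \frac{1}{3} = - \frac{1}{27}$)
$k{\left(R \right)} = R \left(6 + R\right)$ ($k{\left(R \right)} = \left(6 + R\right) R = R \left(6 + R\right)$)
$k^{2}{\left(w{\left(6 \right)} \right)} = \left(- \frac{6 - \frac{1}{27}}{27}\right)^{2} = \left(\left(- \frac{1}{27}\right) \frac{161}{27}\right)^{2} = \left(- \frac{161}{729}\right)^{2} = \frac{25921}{531441}$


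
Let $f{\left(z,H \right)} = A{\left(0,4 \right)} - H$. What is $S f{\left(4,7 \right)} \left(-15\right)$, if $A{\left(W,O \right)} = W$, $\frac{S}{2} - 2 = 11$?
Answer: $2730$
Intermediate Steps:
$S = 26$ ($S = 4 + 2 \cdot 11 = 4 + 22 = 26$)
$f{\left(z,H \right)} = - H$ ($f{\left(z,H \right)} = 0 - H = - H$)
$S f{\left(4,7 \right)} \left(-15\right) = 26 \left(\left(-1\right) 7\right) \left(-15\right) = 26 \left(-7\right) \left(-15\right) = \left(-182\right) \left(-15\right) = 2730$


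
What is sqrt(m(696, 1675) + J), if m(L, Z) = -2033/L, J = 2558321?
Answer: sqrt(309822552642)/348 ≈ 1599.5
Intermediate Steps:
sqrt(m(696, 1675) + J) = sqrt(-2033/696 + 2558321) = sqrt(1780589383/696) = sqrt(309822552642)/348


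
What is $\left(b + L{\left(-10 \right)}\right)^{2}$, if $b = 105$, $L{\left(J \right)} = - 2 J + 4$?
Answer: $16641$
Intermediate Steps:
$L{\left(J \right)} = 4 - 2 J$
$\left(b + L{\left(-10 \right)}\right)^{2} = \left(105 + \left(4 - -20\right)\right)^{2} = \left(105 + \left(4 + 20\right)\right)^{2} = \left(105 + 24\right)^{2} = 129^{2} = 16641$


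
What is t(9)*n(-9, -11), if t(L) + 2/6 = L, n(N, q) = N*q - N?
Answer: 936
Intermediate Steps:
n(N, q) = -N + N*q
t(L) = -⅓ + L
t(9)*n(-9, -11) = (-⅓ + 9)*(-9*(-1 - 11)) = 26*(-9*(-12))/3 = (26/3)*108 = 936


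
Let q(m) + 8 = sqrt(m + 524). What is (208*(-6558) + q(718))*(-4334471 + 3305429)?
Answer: 1403687379024 - 3087126*sqrt(138) ≈ 1.4037e+12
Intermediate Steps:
q(m) = -8 + sqrt(524 + m) (q(m) = -8 + sqrt(m + 524) = -8 + sqrt(524 + m))
(208*(-6558) + q(718))*(-4334471 + 3305429) = (208*(-6558) + (-8 + sqrt(524 + 718)))*(-4334471 + 3305429) = (-1364064 + (-8 + sqrt(1242)))*(-1029042) = (-1364064 + (-8 + 3*sqrt(138)))*(-1029042) = (-1364072 + 3*sqrt(138))*(-1029042) = 1403687379024 - 3087126*sqrt(138)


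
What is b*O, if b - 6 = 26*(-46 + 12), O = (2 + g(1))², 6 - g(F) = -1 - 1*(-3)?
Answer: -31608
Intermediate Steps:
g(F) = 4 (g(F) = 6 - (-1 - 1*(-3)) = 6 - (-1 + 3) = 6 - 1*2 = 6 - 2 = 4)
O = 36 (O = (2 + 4)² = 6² = 36)
b = -878 (b = 6 + 26*(-46 + 12) = 6 + 26*(-34) = 6 - 884 = -878)
b*O = -878*36 = -31608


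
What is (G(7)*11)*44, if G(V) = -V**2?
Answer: -23716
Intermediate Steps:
(G(7)*11)*44 = (-1*7**2*11)*44 = (-1*49*11)*44 = -49*11*44 = -539*44 = -23716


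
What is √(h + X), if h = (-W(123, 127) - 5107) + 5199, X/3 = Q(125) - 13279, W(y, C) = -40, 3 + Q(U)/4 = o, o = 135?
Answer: I*√38121 ≈ 195.25*I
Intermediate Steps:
Q(U) = 528 (Q(U) = -12 + 4*135 = -12 + 540 = 528)
X = -38253 (X = 3*(528 - 13279) = 3*(-12751) = -38253)
h = 132 (h = (-1*(-40) - 5107) + 5199 = (40 - 5107) + 5199 = -5067 + 5199 = 132)
√(h + X) = √(132 - 38253) = √(-38121) = I*√38121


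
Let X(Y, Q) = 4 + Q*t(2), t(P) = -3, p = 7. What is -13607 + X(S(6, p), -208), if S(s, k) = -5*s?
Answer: -12979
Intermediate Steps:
X(Y, Q) = 4 - 3*Q (X(Y, Q) = 4 + Q*(-3) = 4 - 3*Q)
-13607 + X(S(6, p), -208) = -13607 + (4 - 3*(-208)) = -13607 + (4 + 624) = -13607 + 628 = -12979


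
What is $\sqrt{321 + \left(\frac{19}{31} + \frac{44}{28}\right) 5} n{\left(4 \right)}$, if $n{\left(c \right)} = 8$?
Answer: $\frac{24 \sqrt{1736651}}{217} \approx 145.75$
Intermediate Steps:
$\sqrt{321 + \left(\frac{19}{31} + \frac{44}{28}\right) 5} n{\left(4 \right)} = \sqrt{321 + \left(\frac{19}{31} + \frac{44}{28}\right) 5} \cdot 8 = \sqrt{321 + \left(19 \cdot \frac{1}{31} + 44 \cdot \frac{1}{28}\right) 5} \cdot 8 = \sqrt{321 + \left(\frac{19}{31} + \frac{11}{7}\right) 5} \cdot 8 = \sqrt{321 + \frac{474}{217} \cdot 5} \cdot 8 = \sqrt{321 + \frac{2370}{217}} \cdot 8 = \sqrt{\frac{72027}{217}} \cdot 8 = \frac{3 \sqrt{1736651}}{217} \cdot 8 = \frac{24 \sqrt{1736651}}{217}$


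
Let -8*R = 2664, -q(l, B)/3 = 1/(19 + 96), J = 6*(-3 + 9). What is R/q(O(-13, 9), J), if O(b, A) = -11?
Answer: 12765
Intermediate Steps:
J = 36 (J = 6*6 = 36)
q(l, B) = -3/115 (q(l, B) = -3/(19 + 96) = -3/115)
R = -333 (R = -1/8*2664 = -333)
R/q(O(-13, 9), J) = -333/(-3/115) = -333*(-115/3) = 12765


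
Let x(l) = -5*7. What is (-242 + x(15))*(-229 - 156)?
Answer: 106645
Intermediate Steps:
x(l) = -35
(-242 + x(15))*(-229 - 156) = (-242 - 35)*(-229 - 156) = -277*(-385) = 106645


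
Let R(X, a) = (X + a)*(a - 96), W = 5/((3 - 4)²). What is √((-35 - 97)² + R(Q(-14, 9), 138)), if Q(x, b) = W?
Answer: √23430 ≈ 153.07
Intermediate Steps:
W = 5 (W = 5/((-1)²) = 5/1 = 5*1 = 5)
Q(x, b) = 5
R(X, a) = (-96 + a)*(X + a) (R(X, a) = (X + a)*(-96 + a) = (-96 + a)*(X + a))
√((-35 - 97)² + R(Q(-14, 9), 138)) = √((-35 - 97)² + (138² - 96*5 - 96*138 + 5*138)) = √((-132)² + (19044 - 480 - 13248 + 690)) = √(17424 + 6006) = √23430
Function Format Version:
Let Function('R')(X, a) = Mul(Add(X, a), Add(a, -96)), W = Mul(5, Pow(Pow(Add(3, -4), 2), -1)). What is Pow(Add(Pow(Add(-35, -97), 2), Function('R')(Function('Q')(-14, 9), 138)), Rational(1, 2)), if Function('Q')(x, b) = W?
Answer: Pow(23430, Rational(1, 2)) ≈ 153.07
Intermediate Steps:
W = 5 (W = Mul(5, Pow(Pow(-1, 2), -1)) = Mul(5, Pow(1, -1)) = Mul(5, 1) = 5)
Function('Q')(x, b) = 5
Function('R')(X, a) = Mul(Add(-96, a), Add(X, a)) (Function('R')(X, a) = Mul(Add(X, a), Add(-96, a)) = Mul(Add(-96, a), Add(X, a)))
Pow(Add(Pow(Add(-35, -97), 2), Function('R')(Function('Q')(-14, 9), 138)), Rational(1, 2)) = Pow(Add(Pow(Add(-35, -97), 2), Add(Pow(138, 2), Mul(-96, 5), Mul(-96, 138), Mul(5, 138))), Rational(1, 2)) = Pow(Add(Pow(-132, 2), Add(19044, -480, -13248, 690)), Rational(1, 2)) = Pow(Add(17424, 6006), Rational(1, 2)) = Pow(23430, Rational(1, 2))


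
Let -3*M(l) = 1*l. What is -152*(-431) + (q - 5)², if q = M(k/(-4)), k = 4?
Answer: 589804/9 ≈ 65534.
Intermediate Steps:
M(l) = -l/3
q = ⅓ (q = -4/(3*(-4)) = -4*(-1)/(3*4) = -⅓*(-1) = ⅓ ≈ 0.33333)
-152*(-431) + (q - 5)² = -152*(-431) + (⅓ - 5)² = 65512 + (-14/3)² = 65512 + 196/9 = 589804/9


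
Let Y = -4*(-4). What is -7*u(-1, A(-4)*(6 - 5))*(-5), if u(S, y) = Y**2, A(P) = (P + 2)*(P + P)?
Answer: 8960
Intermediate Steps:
A(P) = 2*P*(2 + P) (A(P) = (2 + P)*(2*P) = 2*P*(2 + P))
Y = 16
u(S, y) = 256 (u(S, y) = 16**2 = 256)
-7*u(-1, A(-4)*(6 - 5))*(-5) = -7*256*(-5) = -1792*(-5) = 8960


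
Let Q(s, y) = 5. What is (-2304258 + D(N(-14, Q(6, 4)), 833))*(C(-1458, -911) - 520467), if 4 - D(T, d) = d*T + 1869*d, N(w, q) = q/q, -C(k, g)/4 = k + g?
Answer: 1973428846324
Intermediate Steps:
C(k, g) = -4*g - 4*k (C(k, g) = -4*(k + g) = -4*(g + k) = -4*g - 4*k)
N(w, q) = 1
D(T, d) = 4 - 1869*d - T*d (D(T, d) = 4 - (d*T + 1869*d) = 4 - (T*d + 1869*d) = 4 - (1869*d + T*d) = 4 + (-1869*d - T*d) = 4 - 1869*d - T*d)
(-2304258 + D(N(-14, Q(6, 4)), 833))*(C(-1458, -911) - 520467) = (-2304258 + (4 - 1869*833 - 1*1*833))*((-4*(-911) - 4*(-1458)) - 520467) = (-2304258 + (4 - 1556877 - 833))*((3644 + 5832) - 520467) = (-2304258 - 1557706)*(9476 - 520467) = -3861964*(-510991) = 1973428846324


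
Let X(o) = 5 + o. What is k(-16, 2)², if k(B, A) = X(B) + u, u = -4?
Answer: 225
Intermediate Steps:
k(B, A) = 1 + B (k(B, A) = (5 + B) - 4 = 1 + B)
k(-16, 2)² = (1 - 16)² = (-15)² = 225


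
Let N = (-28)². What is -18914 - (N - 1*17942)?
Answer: -1756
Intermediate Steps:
N = 784
-18914 - (N - 1*17942) = -18914 - (784 - 1*17942) = -18914 - (784 - 17942) = -18914 - 1*(-17158) = -18914 + 17158 = -1756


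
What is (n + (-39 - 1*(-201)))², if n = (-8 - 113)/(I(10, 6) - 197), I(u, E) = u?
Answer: 7645225/289 ≈ 26454.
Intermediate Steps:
n = 11/17 (n = (-8 - 113)/(10 - 197) = -121/(-187) = -121*(-1/187) = 11/17 ≈ 0.64706)
(n + (-39 - 1*(-201)))² = (11/17 + (-39 - 1*(-201)))² = (11/17 + (-39 + 201))² = (11/17 + 162)² = (2765/17)² = 7645225/289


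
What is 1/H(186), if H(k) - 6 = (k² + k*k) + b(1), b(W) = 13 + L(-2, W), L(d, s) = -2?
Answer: 1/69209 ≈ 1.4449e-5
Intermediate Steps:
b(W) = 11 (b(W) = 13 - 2 = 11)
H(k) = 17 + 2*k² (H(k) = 6 + ((k² + k*k) + 11) = 6 + ((k² + k²) + 11) = 6 + (2*k² + 11) = 6 + (11 + 2*k²) = 17 + 2*k²)
1/H(186) = 1/(17 + 2*186²) = 1/(17 + 2*34596) = 1/(17 + 69192) = 1/69209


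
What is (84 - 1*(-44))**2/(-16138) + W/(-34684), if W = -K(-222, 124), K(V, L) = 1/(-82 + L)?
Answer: -11933507707/11754338232 ≈ -1.0152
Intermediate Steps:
W = -1/42 (W = -1/(-82 + 124) = -1/42 ≈ -0.023810)
(84 - 1*(-44))**2/(-16138) + W/(-34684) = (84 - 1*(-44))**2/(-16138) - 1/42/(-34684) = (84 + 44)**2*(-1/16138) - 1/42*(-1/34684) = 128**2*(-1/16138) + 1/1456728 = 16384*(-1/16138) + 1/1456728 = -8192/8069 + 1/1456728 = -11933507707/11754338232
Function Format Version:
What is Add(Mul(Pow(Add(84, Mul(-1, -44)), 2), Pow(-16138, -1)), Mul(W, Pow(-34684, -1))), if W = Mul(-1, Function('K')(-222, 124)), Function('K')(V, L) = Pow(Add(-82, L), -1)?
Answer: Rational(-11933507707, 11754338232) ≈ -1.0152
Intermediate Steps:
W = Rational(-1, 42) (W = Mul(-1, Pow(Add(-82, 124), -1)) = Mul(-1, Pow(42, -1)) = Mul(-1, Rational(1, 42)) = Rational(-1, 42) ≈ -0.023810)
Add(Mul(Pow(Add(84, Mul(-1, -44)), 2), Pow(-16138, -1)), Mul(W, Pow(-34684, -1))) = Add(Mul(Pow(Add(84, Mul(-1, -44)), 2), Pow(-16138, -1)), Mul(Rational(-1, 42), Pow(-34684, -1))) = Add(Mul(Pow(Add(84, 44), 2), Rational(-1, 16138)), Mul(Rational(-1, 42), Rational(-1, 34684))) = Add(Mul(Pow(128, 2), Rational(-1, 16138)), Rational(1, 1456728)) = Add(Mul(16384, Rational(-1, 16138)), Rational(1, 1456728)) = Add(Rational(-8192, 8069), Rational(1, 1456728)) = Rational(-11933507707, 11754338232)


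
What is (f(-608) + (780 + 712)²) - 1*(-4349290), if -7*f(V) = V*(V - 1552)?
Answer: 44714198/7 ≈ 6.3877e+6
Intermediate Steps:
f(V) = -V*(-1552 + V)/7 (f(V) = -V*(V - 1552)/7 = -V*(-1552 + V)/7)
(f(-608) + (780 + 712)²) - 1*(-4349290) = ((⅐)*(-608)*(1552 - 1*(-608)) + (780 + 712)²) - 1*(-4349290) = ((⅐)*(-608)*(1552 + 608) + 1492²) + 4349290 = ((⅐)*(-608)*2160 + 2226064) + 4349290 = (-1313280/7 + 2226064) + 4349290 = 14269168/7 + 4349290 = 44714198/7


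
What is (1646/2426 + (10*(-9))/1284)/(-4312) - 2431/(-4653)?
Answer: 458817037/878425488 ≈ 0.52232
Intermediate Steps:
(1646/2426 + (10*(-9))/1284)/(-4312) - 2431/(-4653) = (1646*(1/2426) - 90*1/1284)*(-1/4312) - 2431*(-1/4653) = (823/1213 - 15/214)*(-1/4312) + 221/423 = (157927/259582)*(-1/4312) + 221/423 = -293/2076656 + 221/423 = 458817037/878425488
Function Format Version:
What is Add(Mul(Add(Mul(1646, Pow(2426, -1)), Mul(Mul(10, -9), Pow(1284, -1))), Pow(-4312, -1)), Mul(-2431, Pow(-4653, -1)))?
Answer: Rational(458817037, 878425488) ≈ 0.52232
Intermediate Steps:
Add(Mul(Add(Mul(1646, Pow(2426, -1)), Mul(Mul(10, -9), Pow(1284, -1))), Pow(-4312, -1)), Mul(-2431, Pow(-4653, -1))) = Add(Mul(Add(Mul(1646, Rational(1, 2426)), Mul(-90, Rational(1, 1284))), Rational(-1, 4312)), Mul(-2431, Rational(-1, 4653))) = Add(Mul(Add(Rational(823, 1213), Rational(-15, 214)), Rational(-1, 4312)), Rational(221, 423)) = Add(Mul(Rational(157927, 259582), Rational(-1, 4312)), Rational(221, 423)) = Add(Rational(-293, 2076656), Rational(221, 423)) = Rational(458817037, 878425488)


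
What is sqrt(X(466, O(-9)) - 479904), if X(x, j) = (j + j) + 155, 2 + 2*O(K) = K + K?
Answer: 19*I*sqrt(1329) ≈ 692.65*I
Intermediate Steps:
O(K) = -1 + K (O(K) = -1 + (K + K)/2 = -1 + (2*K)/2 = -1 + K)
X(x, j) = 155 + 2*j (X(x, j) = 2*j + 155 = 155 + 2*j)
sqrt(X(466, O(-9)) - 479904) = sqrt((155 + 2*(-1 - 9)) - 479904) = sqrt((155 + 2*(-10)) - 479904) = sqrt((155 - 20) - 479904) = sqrt(135 - 479904) = sqrt(-479769) = 19*I*sqrt(1329)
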